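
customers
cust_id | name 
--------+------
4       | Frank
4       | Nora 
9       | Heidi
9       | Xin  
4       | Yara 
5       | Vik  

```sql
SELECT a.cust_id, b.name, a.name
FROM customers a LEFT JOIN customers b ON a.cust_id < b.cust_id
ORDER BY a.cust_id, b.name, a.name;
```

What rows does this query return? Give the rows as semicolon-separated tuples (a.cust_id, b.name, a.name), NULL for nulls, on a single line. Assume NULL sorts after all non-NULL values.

LEFT JOIN keeps every row from `customers a`; unmatched rows get NULL for `customers b`'s columns.
Matching on a.cust_id < b.cust_id.
Matched pairs: 11; unmatched a rows kept: 2.

(4, Heidi, Frank); (4, Heidi, Nora); (4, Heidi, Yara); (4, Vik, Frank); (4, Vik, Nora); (4, Vik, Yara); (4, Xin, Frank); (4, Xin, Nora); (4, Xin, Yara); (5, Heidi, Vik); (5, Xin, Vik); (9, NULL, Heidi); (9, NULL, Xin)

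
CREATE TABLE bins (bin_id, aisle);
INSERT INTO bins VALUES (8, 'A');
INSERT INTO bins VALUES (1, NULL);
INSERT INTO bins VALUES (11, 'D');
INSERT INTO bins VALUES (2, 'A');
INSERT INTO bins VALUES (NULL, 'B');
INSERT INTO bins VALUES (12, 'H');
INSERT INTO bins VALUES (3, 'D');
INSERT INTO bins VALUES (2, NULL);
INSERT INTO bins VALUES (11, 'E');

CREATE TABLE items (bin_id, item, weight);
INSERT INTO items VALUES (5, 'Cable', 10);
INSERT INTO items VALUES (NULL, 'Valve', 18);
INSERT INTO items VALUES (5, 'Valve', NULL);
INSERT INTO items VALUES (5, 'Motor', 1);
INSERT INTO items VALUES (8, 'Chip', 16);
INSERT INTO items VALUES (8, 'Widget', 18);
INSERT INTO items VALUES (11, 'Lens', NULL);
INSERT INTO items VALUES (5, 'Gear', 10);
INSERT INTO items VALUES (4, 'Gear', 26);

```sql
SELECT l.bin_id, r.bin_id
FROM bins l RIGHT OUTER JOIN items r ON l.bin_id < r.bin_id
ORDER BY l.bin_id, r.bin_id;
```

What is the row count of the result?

34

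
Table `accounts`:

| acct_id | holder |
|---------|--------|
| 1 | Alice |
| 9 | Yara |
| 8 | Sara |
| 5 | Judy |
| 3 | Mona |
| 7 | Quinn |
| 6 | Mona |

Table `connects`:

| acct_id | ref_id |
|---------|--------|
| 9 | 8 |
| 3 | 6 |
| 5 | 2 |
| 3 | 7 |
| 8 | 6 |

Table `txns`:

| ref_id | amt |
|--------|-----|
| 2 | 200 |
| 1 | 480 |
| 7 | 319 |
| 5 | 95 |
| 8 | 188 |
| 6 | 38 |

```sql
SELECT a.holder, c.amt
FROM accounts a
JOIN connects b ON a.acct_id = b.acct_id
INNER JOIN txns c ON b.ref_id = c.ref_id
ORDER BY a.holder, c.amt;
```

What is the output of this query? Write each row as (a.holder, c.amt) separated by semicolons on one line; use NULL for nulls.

(Judy, 200); (Mona, 38); (Mona, 319); (Sara, 38); (Yara, 188)

Step 1 — a INNER JOIN b on acct_id → 5 row(s).
Then INNER JOIN `txns c` on ref_id: keep only rows whose b.ref_id appears in c.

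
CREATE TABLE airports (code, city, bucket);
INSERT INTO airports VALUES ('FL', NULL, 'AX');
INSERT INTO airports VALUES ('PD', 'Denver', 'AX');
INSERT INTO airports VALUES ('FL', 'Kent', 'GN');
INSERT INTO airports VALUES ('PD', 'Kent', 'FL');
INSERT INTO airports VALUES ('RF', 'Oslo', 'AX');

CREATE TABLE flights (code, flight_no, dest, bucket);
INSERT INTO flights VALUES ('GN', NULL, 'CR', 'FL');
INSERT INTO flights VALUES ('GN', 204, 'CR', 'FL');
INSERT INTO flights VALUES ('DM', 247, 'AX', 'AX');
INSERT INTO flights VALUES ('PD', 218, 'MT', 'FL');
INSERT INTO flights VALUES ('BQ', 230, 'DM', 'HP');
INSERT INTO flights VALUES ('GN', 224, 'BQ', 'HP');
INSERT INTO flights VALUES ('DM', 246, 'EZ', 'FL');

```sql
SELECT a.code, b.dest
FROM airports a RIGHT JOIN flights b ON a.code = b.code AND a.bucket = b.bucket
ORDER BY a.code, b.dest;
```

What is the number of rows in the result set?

7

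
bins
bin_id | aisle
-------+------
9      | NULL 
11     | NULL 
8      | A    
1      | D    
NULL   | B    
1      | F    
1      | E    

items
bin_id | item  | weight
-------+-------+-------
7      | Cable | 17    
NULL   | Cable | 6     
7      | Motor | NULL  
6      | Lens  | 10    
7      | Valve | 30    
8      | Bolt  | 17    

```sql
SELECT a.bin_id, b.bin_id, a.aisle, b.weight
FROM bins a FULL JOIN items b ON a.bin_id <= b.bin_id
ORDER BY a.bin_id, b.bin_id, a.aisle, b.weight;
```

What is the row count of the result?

20

FULL OUTER JOIN keeps every row from both sides; unmatched rows get NULL for the other side's columns.
Matching on a.bin_id <= b.bin_id. A NULL in a compared column never satisfies the condition.
- a[0] bin_id=9 → no match; kept with NULLs on the b side.
- a[1] bin_id=11 → no match; kept with NULLs on the b side.
- a[2] bin_id=8 → 1 match(es) in b → 1 row(s).
- a[3] bin_id=1 → 5 match(es) in b → 5 row(s).
- a[4] bin_id=NULL → no match; kept with NULLs on the b side.
- a[5] bin_id=1 → 5 match(es) in b → 5 row(s).
- a[6] bin_id=1 → 5 match(es) in b → 5 row(s).
- 1 row(s) from b found no a partner → padded with NULL.
Total: 16 matched + 4 padded = 20 rows.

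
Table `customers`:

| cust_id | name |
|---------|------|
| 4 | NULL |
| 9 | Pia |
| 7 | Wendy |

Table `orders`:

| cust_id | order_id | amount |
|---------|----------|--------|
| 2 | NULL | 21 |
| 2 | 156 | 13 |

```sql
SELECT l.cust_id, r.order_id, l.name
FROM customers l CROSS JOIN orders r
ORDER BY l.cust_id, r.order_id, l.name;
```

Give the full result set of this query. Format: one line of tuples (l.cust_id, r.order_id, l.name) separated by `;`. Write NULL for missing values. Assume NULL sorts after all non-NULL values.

(4, 156, NULL); (4, NULL, NULL); (7, 156, Wendy); (7, NULL, Wendy); (9, 156, Pia); (9, NULL, Pia)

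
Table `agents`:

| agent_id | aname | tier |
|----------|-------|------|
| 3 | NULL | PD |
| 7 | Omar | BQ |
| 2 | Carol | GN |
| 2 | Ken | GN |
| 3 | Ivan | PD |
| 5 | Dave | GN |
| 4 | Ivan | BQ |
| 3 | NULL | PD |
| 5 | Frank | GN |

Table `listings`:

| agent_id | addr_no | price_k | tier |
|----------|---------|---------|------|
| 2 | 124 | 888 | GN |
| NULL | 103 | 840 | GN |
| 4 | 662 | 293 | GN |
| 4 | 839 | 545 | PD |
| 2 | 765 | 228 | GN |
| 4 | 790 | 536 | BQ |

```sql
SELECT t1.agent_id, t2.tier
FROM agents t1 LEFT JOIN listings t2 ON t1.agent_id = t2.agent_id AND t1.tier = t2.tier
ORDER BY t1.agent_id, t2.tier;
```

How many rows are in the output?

11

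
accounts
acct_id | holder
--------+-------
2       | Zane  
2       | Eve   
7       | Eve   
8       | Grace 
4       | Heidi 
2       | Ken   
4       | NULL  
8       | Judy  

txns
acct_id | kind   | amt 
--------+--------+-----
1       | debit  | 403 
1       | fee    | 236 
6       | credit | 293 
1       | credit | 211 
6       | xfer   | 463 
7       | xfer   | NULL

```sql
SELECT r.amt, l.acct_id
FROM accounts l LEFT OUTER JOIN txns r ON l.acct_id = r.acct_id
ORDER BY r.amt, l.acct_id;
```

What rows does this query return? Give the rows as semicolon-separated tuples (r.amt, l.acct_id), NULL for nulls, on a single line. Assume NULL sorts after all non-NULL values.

LEFT JOIN keeps every row from `accounts`; unmatched rows get NULL for `txns`'s columns.
Matching on l.acct_id = r.acct_id.
- l[0] acct_id=2 → no match; kept with NULLs on the r side.
- l[1] acct_id=2 → no match; kept with NULLs on the r side.
- l[2] acct_id=7 → 1 match(es) in r → 1 row(s).
- l[3] acct_id=8 → no match; kept with NULLs on the r side.
- l[4] acct_id=4 → no match; kept with NULLs on the r side.
- l[5] acct_id=2 → no match; kept with NULLs on the r side.
- l[6] acct_id=4 → no match; kept with NULLs on the r side.
- l[7] acct_id=8 → no match; kept with NULLs on the r side.
After projecting and ordering:
r.amt | l.acct_id
NULL | 2
NULL | 2
NULL | 2
NULL | 4
NULL | 4
NULL | 7
NULL | 8
NULL | 8

(NULL, 2); (NULL, 2); (NULL, 2); (NULL, 4); (NULL, 4); (NULL, 7); (NULL, 8); (NULL, 8)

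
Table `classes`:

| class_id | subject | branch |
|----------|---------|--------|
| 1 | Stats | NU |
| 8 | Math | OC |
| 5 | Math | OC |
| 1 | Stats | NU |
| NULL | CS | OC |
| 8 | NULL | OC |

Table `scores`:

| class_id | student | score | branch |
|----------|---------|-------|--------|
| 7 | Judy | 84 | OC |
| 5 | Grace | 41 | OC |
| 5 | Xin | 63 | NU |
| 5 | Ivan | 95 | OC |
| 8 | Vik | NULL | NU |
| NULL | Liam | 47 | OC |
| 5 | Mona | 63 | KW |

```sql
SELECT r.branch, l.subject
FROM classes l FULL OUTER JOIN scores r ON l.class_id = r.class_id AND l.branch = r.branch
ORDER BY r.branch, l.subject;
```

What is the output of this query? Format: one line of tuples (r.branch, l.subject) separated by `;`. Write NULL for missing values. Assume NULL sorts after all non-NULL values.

(KW, NULL); (NU, NULL); (NU, NULL); (OC, Math); (OC, Math); (OC, NULL); (OC, NULL); (NULL, CS); (NULL, Math); (NULL, Stats); (NULL, Stats); (NULL, NULL)

FULL OUTER JOIN keeps every row from both sides; unmatched rows get NULL for the other side's columns.
Matching on l.class_id = r.class_id AND l.branch = r.branch. A NULL in a compared column never satisfies the condition.
Matched pairs: 2; unmatched l rows kept: 5; unmatched r rows kept: 5.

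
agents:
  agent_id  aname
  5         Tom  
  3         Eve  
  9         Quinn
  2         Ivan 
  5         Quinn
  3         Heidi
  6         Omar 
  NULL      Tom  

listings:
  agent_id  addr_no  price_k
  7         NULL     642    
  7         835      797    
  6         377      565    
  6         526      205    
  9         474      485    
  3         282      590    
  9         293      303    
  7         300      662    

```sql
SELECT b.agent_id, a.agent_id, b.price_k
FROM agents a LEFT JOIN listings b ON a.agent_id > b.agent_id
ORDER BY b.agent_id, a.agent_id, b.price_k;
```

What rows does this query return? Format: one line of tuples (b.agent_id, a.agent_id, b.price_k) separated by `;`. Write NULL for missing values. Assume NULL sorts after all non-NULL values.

LEFT JOIN keeps every row from `agents`; unmatched rows get NULL for `listings`'s columns.
Matching on a.agent_id > b.agent_id. A NULL in a compared column never satisfies the condition.
- a[0] agent_id=5 → 1 match(es) in b → 1 row(s).
- a[1] agent_id=3 → no match; kept with NULLs on the b side.
- a[2] agent_id=9 → 6 match(es) in b → 6 row(s).
- a[3] agent_id=2 → no match; kept with NULLs on the b side.
- a[4] agent_id=5 → 1 match(es) in b → 1 row(s).
- a[5] agent_id=3 → no match; kept with NULLs on the b side.
- a[6] agent_id=6 → 1 match(es) in b → 1 row(s).
- a[7] agent_id=NULL → no match; kept with NULLs on the b side.

(3, 5, 590); (3, 5, 590); (3, 6, 590); (3, 9, 590); (6, 9, 205); (6, 9, 565); (7, 9, 642); (7, 9, 662); (7, 9, 797); (NULL, 2, NULL); (NULL, 3, NULL); (NULL, 3, NULL); (NULL, NULL, NULL)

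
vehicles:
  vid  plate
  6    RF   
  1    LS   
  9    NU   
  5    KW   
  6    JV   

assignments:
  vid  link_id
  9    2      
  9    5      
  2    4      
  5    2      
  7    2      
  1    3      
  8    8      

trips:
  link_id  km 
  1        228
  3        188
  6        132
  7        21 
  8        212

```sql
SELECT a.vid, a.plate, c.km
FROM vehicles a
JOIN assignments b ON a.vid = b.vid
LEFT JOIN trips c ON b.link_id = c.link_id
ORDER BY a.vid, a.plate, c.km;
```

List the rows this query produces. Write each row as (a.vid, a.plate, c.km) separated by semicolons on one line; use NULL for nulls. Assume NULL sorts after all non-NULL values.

Step 1 — a INNER JOIN b on vid → 4 row(s).
Then LEFT JOIN `trips c` on link_id: each of those 4 rows is kept; rows whose b.link_id has no match in c get NULL for c's columns.

(1, LS, 188); (5, KW, NULL); (9, NU, NULL); (9, NU, NULL)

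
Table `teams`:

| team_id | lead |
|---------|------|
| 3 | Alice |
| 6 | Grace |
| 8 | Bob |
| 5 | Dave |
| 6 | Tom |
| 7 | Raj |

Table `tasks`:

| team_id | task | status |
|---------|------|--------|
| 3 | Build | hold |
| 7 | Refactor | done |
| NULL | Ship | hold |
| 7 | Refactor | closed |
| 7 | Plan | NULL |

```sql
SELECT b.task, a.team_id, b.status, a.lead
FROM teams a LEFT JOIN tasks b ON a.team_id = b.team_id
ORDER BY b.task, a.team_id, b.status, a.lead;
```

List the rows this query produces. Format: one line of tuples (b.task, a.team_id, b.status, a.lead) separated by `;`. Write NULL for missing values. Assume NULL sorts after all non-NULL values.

(Build, 3, hold, Alice); (Plan, 7, NULL, Raj); (Refactor, 7, closed, Raj); (Refactor, 7, done, Raj); (NULL, 5, NULL, Dave); (NULL, 6, NULL, Grace); (NULL, 6, NULL, Tom); (NULL, 8, NULL, Bob)

LEFT JOIN keeps every row from `teams`; unmatched rows get NULL for `tasks`'s columns.
Matching on a.team_id = b.team_id. A NULL in a compared column never satisfies the condition.
- a (team_id=3) pairs with 1 row(s) of b.
- a (team_id=6) has no partner → padded with NULL.
- a (team_id=8) has no partner → padded with NULL.
- a (team_id=5) has no partner → padded with NULL.
- a (team_id=6) has no partner → padded with NULL.
- a (team_id=7) pairs with 3 row(s) of b.
After projecting and ordering:
b.task | a.team_id | b.status | a.lead
Build | 3 | hold | Alice
Plan | 7 | NULL | Raj
Refactor | 7 | closed | Raj
Refactor | 7 | done | Raj
NULL | 5 | NULL | Dave
NULL | 6 | NULL | Grace
NULL | 6 | NULL | Tom
NULL | 8 | NULL | Bob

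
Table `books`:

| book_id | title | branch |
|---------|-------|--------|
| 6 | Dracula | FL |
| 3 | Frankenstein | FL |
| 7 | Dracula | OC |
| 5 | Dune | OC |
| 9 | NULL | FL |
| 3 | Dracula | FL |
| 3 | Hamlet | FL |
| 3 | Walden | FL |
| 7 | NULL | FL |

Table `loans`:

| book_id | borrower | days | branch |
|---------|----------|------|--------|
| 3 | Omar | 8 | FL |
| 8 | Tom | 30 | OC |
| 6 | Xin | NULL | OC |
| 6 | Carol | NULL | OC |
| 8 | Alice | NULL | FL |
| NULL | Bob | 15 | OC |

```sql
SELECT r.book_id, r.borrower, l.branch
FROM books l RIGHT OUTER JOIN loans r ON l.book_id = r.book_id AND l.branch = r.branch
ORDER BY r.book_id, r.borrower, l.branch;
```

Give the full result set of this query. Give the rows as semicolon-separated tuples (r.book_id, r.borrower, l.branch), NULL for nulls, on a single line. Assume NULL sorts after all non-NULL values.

RIGHT JOIN keeps every row from `loans`; unmatched rows get NULL for `books`'s columns.
Matching on l.book_id = r.book_id AND l.branch = r.branch. A NULL in a compared column never satisfies the condition.
Matched pairs: 4; unmatched r rows kept: 5.

(3, Omar, FL); (3, Omar, FL); (3, Omar, FL); (3, Omar, FL); (6, Carol, NULL); (6, Xin, NULL); (8, Alice, NULL); (8, Tom, NULL); (NULL, Bob, NULL)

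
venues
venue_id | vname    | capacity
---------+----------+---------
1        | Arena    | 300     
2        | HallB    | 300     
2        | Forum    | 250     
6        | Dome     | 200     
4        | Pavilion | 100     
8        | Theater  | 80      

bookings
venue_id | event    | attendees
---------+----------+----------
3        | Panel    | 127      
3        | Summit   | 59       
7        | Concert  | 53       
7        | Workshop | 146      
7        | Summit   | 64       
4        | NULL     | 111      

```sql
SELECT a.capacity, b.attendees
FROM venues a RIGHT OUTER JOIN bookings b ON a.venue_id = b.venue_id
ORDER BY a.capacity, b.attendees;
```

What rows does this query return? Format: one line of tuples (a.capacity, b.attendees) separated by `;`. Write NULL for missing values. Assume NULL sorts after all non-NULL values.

(100, 111); (NULL, 53); (NULL, 59); (NULL, 64); (NULL, 127); (NULL, 146)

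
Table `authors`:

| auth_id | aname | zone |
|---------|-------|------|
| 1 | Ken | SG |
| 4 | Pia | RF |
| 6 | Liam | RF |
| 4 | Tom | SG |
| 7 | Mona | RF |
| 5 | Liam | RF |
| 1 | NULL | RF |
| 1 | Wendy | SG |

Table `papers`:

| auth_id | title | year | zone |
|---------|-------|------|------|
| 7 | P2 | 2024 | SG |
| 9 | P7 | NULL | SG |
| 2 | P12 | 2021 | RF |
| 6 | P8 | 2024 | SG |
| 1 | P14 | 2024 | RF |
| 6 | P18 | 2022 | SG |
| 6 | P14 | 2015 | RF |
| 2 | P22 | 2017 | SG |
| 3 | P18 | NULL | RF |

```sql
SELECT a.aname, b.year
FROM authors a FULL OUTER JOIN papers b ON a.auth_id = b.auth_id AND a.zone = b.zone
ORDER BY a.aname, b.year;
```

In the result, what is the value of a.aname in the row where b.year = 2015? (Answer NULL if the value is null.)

FULL OUTER JOIN keeps every row from both sides; unmatched rows get NULL for the other side's columns.
Matching on a.auth_id = b.auth_id AND a.zone = b.zone.
- auth_id=1, zone=SG: no b row matches, row kept with b columns NULL.
- auth_id=4, zone=RF: no b row matches, row kept with b columns NULL.
- auth_id=6, zone=RF: 1 matching b row(s), so 1 row(s) emitted.
- auth_id=4, zone=SG: no b row matches, row kept with b columns NULL.
- auth_id=7, zone=RF: no b row matches, row kept with b columns NULL.
- auth_id=5, zone=RF: no b row matches, row kept with b columns NULL.
- auth_id=1, zone=RF: 1 matching b row(s), so 1 row(s) emitted.
- auth_id=1, zone=SG: no b row matches, row kept with b columns NULL.
- 7 b row(s) had no a match → kept, a columns NULL.

Liam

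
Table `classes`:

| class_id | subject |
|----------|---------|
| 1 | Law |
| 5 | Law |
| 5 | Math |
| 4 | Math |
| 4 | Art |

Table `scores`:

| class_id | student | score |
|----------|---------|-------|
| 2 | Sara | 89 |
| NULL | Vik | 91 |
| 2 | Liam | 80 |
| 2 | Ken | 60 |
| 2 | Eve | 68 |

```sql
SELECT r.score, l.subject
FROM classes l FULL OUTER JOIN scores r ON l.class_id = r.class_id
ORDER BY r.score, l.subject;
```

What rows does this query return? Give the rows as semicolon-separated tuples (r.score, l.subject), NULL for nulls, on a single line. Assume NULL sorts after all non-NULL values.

FULL OUTER JOIN keeps every row from both sides; unmatched rows get NULL for the other side's columns.
Matching on l.class_id = r.class_id. A NULL in a compared column never satisfies the condition.
Matched pairs: 0; unmatched l rows kept: 5; unmatched r rows kept: 5.

(60, NULL); (68, NULL); (80, NULL); (89, NULL); (91, NULL); (NULL, Art); (NULL, Law); (NULL, Law); (NULL, Math); (NULL, Math)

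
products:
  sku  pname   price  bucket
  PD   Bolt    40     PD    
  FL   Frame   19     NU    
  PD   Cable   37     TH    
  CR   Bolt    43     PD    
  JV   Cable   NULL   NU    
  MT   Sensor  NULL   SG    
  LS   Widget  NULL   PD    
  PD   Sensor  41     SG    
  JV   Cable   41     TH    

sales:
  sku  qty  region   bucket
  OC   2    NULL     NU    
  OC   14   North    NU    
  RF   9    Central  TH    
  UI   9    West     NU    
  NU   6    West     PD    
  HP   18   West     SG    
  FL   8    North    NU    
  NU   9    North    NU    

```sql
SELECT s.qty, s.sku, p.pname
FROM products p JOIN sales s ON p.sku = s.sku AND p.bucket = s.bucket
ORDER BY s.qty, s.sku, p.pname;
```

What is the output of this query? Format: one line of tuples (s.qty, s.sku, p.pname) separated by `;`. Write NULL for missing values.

INNER JOIN keeps only pairs where the ON condition holds.
Matching on p.sku = s.sku AND p.bucket = s.bucket.
- p[0] sku=PD, bucket=PD → no match; dropped.
- p[1] sku=FL, bucket=NU → 1 match(es) in s → 1 row(s).
- p[2] sku=PD, bucket=TH → no match; dropped.
- p[3] sku=CR, bucket=PD → no match; dropped.
- p[4] sku=JV, bucket=NU → no match; dropped.
- p[5] sku=MT, bucket=SG → no match; dropped.
- p[6] sku=LS, bucket=PD → no match; dropped.
- p[7] sku=PD, bucket=SG → no match; dropped.
- p[8] sku=JV, bucket=TH → no match; dropped.
After projecting and ordering:
s.qty | s.sku | p.pname
8 | FL | Frame

(8, FL, Frame)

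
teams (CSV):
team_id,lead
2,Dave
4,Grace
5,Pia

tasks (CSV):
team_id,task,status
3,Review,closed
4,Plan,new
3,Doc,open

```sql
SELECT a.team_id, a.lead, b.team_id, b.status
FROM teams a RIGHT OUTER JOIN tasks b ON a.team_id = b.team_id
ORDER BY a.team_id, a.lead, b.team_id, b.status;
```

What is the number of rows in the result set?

RIGHT JOIN keeps every row from `tasks`; unmatched rows get NULL for `teams`'s columns.
Matching on a.team_id = b.team_id.
Matched pairs: 1; unmatched b rows kept: 2.
Total: 1 matched + 2 padded = 3 rows.

3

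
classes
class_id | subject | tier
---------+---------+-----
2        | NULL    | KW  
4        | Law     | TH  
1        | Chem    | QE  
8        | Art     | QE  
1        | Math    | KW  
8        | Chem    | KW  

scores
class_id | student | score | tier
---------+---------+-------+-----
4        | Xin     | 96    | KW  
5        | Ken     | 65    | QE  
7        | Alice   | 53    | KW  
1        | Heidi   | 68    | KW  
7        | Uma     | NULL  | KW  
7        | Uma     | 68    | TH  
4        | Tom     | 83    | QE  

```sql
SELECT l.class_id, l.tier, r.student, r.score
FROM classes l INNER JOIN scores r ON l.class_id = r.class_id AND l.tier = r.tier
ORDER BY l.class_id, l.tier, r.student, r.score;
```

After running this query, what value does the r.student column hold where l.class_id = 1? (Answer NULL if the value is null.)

Heidi

INNER JOIN keeps only pairs where the ON condition holds.
Matching on l.class_id = r.class_id AND l.tier = r.tier.
- class_id=2, tier=KW: no matching r row, dropped.
- class_id=4, tier=TH: no matching r row, dropped.
- class_id=1, tier=QE: no matching r row, dropped.
- class_id=8, tier=QE: no matching r row, dropped.
- class_id=1, tier=KW: 1 matching r row(s), so 1 row(s) emitted.
- class_id=8, tier=KW: no matching r row, dropped.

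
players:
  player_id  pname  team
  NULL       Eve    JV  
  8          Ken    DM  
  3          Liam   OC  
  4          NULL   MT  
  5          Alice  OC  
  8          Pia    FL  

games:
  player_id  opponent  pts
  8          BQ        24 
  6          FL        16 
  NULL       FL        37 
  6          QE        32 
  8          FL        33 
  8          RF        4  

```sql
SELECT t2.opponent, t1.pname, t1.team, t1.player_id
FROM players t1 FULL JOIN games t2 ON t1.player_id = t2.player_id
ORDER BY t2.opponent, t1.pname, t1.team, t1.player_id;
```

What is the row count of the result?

13

FULL OUTER JOIN keeps every row from both sides; unmatched rows get NULL for the other side's columns.
Matching on t1.player_id = t2.player_id. A NULL in a compared column never satisfies the condition.
Matched pairs: 6; unmatched t1 rows kept: 4; unmatched t2 rows kept: 3.
Total: 6 matched + 7 padded = 13 rows.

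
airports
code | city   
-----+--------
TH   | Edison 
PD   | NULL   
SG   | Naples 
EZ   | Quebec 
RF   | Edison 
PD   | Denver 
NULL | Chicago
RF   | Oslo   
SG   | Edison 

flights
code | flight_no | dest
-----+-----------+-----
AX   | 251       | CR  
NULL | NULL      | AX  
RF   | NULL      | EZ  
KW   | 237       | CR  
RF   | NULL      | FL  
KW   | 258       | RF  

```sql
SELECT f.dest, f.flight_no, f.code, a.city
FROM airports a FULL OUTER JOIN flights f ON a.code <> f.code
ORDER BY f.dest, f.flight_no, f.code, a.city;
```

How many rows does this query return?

FULL OUTER JOIN keeps every row from both sides; unmatched rows get NULL for the other side's columns.
Matching on a.code <> f.code. A NULL in a compared column never satisfies the condition.
Matched pairs: 36; unmatched a rows kept: 1; unmatched f rows kept: 1.
Total: 36 matched + 2 padded = 38 rows.

38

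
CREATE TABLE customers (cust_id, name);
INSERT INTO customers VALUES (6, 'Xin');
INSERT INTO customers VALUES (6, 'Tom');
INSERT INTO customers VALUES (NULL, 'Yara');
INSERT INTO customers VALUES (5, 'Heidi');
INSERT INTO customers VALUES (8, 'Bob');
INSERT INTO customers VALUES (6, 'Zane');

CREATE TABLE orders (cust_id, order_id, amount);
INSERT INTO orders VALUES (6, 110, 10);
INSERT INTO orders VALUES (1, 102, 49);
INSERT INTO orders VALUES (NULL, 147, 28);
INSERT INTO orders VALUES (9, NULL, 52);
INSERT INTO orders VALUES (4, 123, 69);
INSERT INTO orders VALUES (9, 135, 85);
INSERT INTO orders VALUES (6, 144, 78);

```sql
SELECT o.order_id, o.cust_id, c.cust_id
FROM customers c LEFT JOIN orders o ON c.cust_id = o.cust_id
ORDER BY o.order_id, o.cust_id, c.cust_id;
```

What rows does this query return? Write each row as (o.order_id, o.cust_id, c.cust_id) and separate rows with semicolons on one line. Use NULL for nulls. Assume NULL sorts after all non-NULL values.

(110, 6, 6); (110, 6, 6); (110, 6, 6); (144, 6, 6); (144, 6, 6); (144, 6, 6); (NULL, NULL, 5); (NULL, NULL, 8); (NULL, NULL, NULL)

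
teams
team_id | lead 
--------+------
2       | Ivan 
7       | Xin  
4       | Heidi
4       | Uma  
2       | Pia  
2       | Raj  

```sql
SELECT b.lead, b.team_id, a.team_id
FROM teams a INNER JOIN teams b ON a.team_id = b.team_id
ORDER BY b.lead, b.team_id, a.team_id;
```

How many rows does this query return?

INNER JOIN keeps only pairs where the ON condition holds.
Matching on a.team_id = b.team_id.
- a (team_id=2) pairs with 3 row(s) of b.
- a (team_id=7) pairs with 1 row(s) of b.
- a (team_id=4) pairs with 2 row(s) of b.
- a (team_id=4) pairs with 2 row(s) of b.
- a (team_id=2) pairs with 3 row(s) of b.
- a (team_id=2) pairs with 3 row(s) of b.
Total: 14 rows.

14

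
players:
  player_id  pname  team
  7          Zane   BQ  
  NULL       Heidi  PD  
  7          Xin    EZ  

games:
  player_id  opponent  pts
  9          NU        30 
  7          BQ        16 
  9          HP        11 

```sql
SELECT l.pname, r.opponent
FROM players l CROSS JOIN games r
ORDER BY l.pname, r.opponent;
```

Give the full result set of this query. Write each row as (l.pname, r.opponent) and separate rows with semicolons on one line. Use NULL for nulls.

CROSS JOIN pairs every row of `players` with every row of `games`: 3 × 3 = 9 rows.
After projecting and ordering:
l.pname | r.opponent
Heidi | BQ
Heidi | HP
Heidi | NU
Xin | BQ
Xin | HP
Xin | NU
Zane | BQ
Zane | HP
Zane | NU

(Heidi, BQ); (Heidi, HP); (Heidi, NU); (Xin, BQ); (Xin, HP); (Xin, NU); (Zane, BQ); (Zane, HP); (Zane, NU)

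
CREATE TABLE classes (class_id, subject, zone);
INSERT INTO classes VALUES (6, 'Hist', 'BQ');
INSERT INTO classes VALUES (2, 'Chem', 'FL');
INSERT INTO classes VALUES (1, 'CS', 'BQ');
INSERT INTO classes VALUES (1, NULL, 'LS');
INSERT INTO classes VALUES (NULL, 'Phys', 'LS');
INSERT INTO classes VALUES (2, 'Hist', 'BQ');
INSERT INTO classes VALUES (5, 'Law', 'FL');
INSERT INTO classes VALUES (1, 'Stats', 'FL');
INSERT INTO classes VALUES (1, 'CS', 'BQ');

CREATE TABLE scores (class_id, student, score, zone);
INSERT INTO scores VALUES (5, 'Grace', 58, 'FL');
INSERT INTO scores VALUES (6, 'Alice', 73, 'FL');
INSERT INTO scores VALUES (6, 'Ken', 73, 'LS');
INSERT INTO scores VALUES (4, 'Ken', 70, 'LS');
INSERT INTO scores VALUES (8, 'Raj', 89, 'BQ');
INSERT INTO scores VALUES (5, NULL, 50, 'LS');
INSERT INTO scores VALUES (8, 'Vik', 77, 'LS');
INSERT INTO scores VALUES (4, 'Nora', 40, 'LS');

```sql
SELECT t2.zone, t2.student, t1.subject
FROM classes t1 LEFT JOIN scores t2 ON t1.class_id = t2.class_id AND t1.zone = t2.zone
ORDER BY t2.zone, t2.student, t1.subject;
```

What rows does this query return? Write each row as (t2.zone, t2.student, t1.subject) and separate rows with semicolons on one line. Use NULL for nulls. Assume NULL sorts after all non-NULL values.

(FL, Grace, Law); (NULL, NULL, CS); (NULL, NULL, CS); (NULL, NULL, Chem); (NULL, NULL, Hist); (NULL, NULL, Hist); (NULL, NULL, Phys); (NULL, NULL, Stats); (NULL, NULL, NULL)

LEFT JOIN keeps every row from `classes`; unmatched rows get NULL for `scores`'s columns.
Matching on t1.class_id = t2.class_id AND t1.zone = t2.zone. A NULL in a compared column never satisfies the condition.
- class_id=6, zone=BQ: no t2 row matches, row kept with t2 columns NULL.
- class_id=2, zone=FL: no t2 row matches, row kept with t2 columns NULL.
- class_id=1, zone=BQ: no t2 row matches, row kept with t2 columns NULL.
- class_id=1, zone=LS: no t2 row matches, row kept with t2 columns NULL.
- class_id=NULL, zone=LS: no t2 row matches, row kept with t2 columns NULL.
- class_id=2, zone=BQ: no t2 row matches, row kept with t2 columns NULL.
- class_id=5, zone=FL: 1 matching t2 row(s), so 1 row(s) emitted.
- class_id=1, zone=FL: no t2 row matches, row kept with t2 columns NULL.
- class_id=1, zone=BQ: no t2 row matches, row kept with t2 columns NULL.
After projecting and ordering:
t2.zone | t2.student | t1.subject
FL | Grace | Law
NULL | NULL | CS
NULL | NULL | CS
NULL | NULL | Chem
NULL | NULL | Hist
NULL | NULL | Hist
NULL | NULL | Phys
NULL | NULL | Stats
NULL | NULL | NULL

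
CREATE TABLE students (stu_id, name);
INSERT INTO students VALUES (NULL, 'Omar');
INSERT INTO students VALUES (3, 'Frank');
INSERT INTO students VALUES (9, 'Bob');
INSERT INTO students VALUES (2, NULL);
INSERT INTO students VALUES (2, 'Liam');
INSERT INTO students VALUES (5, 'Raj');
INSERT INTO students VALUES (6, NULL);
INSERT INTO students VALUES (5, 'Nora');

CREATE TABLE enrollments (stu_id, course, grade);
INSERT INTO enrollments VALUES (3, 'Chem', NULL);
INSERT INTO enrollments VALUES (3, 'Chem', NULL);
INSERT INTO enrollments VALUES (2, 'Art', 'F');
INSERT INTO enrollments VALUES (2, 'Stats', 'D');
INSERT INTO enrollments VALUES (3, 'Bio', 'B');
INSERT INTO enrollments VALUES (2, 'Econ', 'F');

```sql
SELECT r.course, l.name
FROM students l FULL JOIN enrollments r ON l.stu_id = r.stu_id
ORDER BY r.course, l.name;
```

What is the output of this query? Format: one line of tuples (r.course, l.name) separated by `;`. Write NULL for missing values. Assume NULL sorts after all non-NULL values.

FULL OUTER JOIN keeps every row from both sides; unmatched rows get NULL for the other side's columns.
Matching on l.stu_id = r.stu_id. A NULL in a compared column never satisfies the condition.
- l[0] stu_id=NULL → no match; kept with NULLs on the r side.
- l[1] stu_id=3 → 3 match(es) in r → 3 row(s).
- l[2] stu_id=9 → no match; kept with NULLs on the r side.
- l[3] stu_id=2 → 3 match(es) in r → 3 row(s).
- l[4] stu_id=2 → 3 match(es) in r → 3 row(s).
- l[5] stu_id=5 → no match; kept with NULLs on the r side.
- l[6] stu_id=6 → no match; kept with NULLs on the r side.
- l[7] stu_id=5 → no match; kept with NULLs on the r side.

(Art, Liam); (Art, NULL); (Bio, Frank); (Chem, Frank); (Chem, Frank); (Econ, Liam); (Econ, NULL); (Stats, Liam); (Stats, NULL); (NULL, Bob); (NULL, Nora); (NULL, Omar); (NULL, Raj); (NULL, NULL)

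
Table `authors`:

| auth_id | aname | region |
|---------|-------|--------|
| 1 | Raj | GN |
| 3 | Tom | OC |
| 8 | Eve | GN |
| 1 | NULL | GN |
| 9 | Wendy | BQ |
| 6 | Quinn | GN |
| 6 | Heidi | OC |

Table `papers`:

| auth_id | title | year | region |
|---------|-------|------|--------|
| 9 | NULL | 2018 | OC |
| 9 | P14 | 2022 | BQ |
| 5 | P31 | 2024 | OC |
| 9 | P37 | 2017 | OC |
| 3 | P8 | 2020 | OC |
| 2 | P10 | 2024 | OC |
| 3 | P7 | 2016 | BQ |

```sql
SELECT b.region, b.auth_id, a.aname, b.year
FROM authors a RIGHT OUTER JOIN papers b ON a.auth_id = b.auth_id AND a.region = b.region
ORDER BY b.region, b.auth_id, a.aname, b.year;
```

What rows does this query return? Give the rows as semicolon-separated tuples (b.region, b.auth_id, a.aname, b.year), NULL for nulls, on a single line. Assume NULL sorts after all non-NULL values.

RIGHT JOIN keeps every row from `papers`; unmatched rows get NULL for `authors`'s columns.
Matching on a.auth_id = b.auth_id AND a.region = b.region.
- auth_id=1, region=GN: no matching b row.
- auth_id=3, region=OC: 1 matching b row(s), so 1 row(s) emitted.
- auth_id=8, region=GN: no matching b row.
- auth_id=1, region=GN: no matching b row.
- auth_id=9, region=BQ: 1 matching b row(s), so 1 row(s) emitted.
- auth_id=6, region=GN: no matching b row.
- auth_id=6, region=OC: no matching b row.
- 5 row(s) from b found no a partner → padded with NULL.
After projecting and ordering:
b.region | b.auth_id | a.aname | b.year
BQ | 3 | NULL | 2016
BQ | 9 | Wendy | 2022
OC | 2 | NULL | 2024
OC | 3 | Tom | 2020
OC | 5 | NULL | 2024
OC | 9 | NULL | 2017
OC | 9 | NULL | 2018

(BQ, 3, NULL, 2016); (BQ, 9, Wendy, 2022); (OC, 2, NULL, 2024); (OC, 3, Tom, 2020); (OC, 5, NULL, 2024); (OC, 9, NULL, 2017); (OC, 9, NULL, 2018)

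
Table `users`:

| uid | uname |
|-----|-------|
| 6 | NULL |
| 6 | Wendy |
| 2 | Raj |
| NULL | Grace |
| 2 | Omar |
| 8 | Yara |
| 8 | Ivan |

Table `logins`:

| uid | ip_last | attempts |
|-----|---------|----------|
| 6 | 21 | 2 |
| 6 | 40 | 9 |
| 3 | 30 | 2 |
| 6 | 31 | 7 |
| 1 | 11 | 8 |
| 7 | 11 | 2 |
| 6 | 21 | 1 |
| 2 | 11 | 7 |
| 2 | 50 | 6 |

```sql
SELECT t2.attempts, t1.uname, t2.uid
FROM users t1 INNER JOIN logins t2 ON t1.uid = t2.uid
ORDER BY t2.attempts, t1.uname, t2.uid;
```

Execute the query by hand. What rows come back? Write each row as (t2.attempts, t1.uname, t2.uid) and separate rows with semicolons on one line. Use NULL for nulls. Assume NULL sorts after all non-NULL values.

(1, Wendy, 6); (1, NULL, 6); (2, Wendy, 6); (2, NULL, 6); (6, Omar, 2); (6, Raj, 2); (7, Omar, 2); (7, Raj, 2); (7, Wendy, 6); (7, NULL, 6); (9, Wendy, 6); (9, NULL, 6)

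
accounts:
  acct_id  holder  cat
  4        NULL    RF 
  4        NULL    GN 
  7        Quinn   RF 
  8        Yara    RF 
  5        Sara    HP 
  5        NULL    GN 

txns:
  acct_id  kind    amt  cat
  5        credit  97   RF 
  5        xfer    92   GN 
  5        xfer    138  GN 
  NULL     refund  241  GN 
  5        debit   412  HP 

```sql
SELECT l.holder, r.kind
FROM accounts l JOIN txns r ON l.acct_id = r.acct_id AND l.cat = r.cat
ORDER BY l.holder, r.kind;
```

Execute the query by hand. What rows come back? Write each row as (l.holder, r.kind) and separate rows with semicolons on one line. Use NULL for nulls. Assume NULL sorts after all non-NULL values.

(Sara, debit); (NULL, xfer); (NULL, xfer)

INNER JOIN keeps only pairs where the ON condition holds.
Matching on l.acct_id = r.acct_id AND l.cat = r.cat. A NULL in a compared column never satisfies the condition.
Matched pairs: 3.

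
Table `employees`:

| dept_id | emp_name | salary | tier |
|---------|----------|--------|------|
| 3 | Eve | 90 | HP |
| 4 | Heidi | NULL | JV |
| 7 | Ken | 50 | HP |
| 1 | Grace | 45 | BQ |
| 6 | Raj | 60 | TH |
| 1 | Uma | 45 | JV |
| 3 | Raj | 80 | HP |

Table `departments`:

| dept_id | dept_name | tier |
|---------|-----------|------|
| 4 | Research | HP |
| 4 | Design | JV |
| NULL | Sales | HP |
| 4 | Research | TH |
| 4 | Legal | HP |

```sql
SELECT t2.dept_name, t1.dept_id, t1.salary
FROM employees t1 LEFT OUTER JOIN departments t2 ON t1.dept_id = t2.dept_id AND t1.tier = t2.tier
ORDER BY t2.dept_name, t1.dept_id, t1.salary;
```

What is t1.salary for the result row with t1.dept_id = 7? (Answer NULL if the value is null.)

50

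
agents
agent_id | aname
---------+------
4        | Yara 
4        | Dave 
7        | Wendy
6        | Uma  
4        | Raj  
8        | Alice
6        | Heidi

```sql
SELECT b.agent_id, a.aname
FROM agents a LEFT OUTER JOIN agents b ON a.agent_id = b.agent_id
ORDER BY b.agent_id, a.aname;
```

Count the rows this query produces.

15

LEFT JOIN keeps every row from `agents a`; unmatched rows get NULL for `agents b`'s columns.
Matching on a.agent_id = b.agent_id.
Matched pairs: 15; unmatched a rows kept: 0.
Total: 15 rows.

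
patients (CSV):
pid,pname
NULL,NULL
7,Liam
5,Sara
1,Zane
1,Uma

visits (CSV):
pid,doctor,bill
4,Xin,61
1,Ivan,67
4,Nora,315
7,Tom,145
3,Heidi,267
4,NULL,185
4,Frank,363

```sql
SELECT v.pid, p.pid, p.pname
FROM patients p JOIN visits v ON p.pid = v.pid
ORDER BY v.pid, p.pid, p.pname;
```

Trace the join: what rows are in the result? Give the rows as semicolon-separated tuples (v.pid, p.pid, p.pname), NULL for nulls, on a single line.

(1, 1, Uma); (1, 1, Zane); (7, 7, Liam)

INNER JOIN keeps only pairs where the ON condition holds.
Matching on p.pid = v.pid. A NULL in a compared column never satisfies the condition.
- p (pid=NULL) has no partner → excluded.
- p (pid=7) pairs with 1 row(s) of v.
- p (pid=5) has no partner → excluded.
- p (pid=1) pairs with 1 row(s) of v.
- p (pid=1) pairs with 1 row(s) of v.
After projecting and ordering:
v.pid | p.pid | p.pname
1 | 1 | Uma
1 | 1 | Zane
7 | 7 | Liam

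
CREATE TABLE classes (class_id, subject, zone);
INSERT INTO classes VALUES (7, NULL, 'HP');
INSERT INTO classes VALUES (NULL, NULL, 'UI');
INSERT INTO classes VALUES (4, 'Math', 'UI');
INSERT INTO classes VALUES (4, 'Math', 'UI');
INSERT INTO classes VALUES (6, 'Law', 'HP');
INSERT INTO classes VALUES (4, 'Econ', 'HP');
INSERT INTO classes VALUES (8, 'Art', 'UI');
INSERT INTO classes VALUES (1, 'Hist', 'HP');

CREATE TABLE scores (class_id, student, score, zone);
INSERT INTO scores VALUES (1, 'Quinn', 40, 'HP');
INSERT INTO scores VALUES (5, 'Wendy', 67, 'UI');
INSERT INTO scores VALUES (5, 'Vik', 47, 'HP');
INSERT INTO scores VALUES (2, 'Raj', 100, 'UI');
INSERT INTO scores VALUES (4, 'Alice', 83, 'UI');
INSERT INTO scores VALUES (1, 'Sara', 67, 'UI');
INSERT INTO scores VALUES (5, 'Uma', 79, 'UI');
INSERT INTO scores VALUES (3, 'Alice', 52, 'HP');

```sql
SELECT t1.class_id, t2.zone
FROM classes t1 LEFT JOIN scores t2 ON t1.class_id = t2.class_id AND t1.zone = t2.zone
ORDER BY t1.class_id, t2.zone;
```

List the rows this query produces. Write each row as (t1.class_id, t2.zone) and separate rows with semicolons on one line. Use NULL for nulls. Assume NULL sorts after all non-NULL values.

LEFT JOIN keeps every row from `classes`; unmatched rows get NULL for `scores`'s columns.
Matching on t1.class_id = t2.class_id AND t1.zone = t2.zone. A NULL in a compared column never satisfies the condition.
Matched pairs: 3; unmatched t1 rows kept: 5.

(1, HP); (4, UI); (4, UI); (4, NULL); (6, NULL); (7, NULL); (8, NULL); (NULL, NULL)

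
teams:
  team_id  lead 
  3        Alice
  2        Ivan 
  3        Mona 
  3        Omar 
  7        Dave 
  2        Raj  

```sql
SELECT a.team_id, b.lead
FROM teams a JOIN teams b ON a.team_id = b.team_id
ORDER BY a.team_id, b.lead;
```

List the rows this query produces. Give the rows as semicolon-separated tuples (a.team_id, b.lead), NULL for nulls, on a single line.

(2, Ivan); (2, Ivan); (2, Raj); (2, Raj); (3, Alice); (3, Alice); (3, Alice); (3, Mona); (3, Mona); (3, Mona); (3, Omar); (3, Omar); (3, Omar); (7, Dave)

INNER JOIN keeps only pairs where the ON condition holds.
Matching on a.team_id = b.team_id.
Matched pairs: 14.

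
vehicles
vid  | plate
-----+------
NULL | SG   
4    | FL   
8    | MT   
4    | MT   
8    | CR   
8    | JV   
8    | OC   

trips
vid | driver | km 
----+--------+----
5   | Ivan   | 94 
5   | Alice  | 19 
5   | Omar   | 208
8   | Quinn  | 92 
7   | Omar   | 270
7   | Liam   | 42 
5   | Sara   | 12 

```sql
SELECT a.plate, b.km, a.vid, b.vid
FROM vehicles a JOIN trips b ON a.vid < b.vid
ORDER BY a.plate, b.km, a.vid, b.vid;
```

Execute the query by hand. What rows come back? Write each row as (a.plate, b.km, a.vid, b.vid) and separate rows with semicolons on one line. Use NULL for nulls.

(FL, 12, 4, 5); (FL, 19, 4, 5); (FL, 42, 4, 7); (FL, 92, 4, 8); (FL, 94, 4, 5); (FL, 208, 4, 5); (FL, 270, 4, 7); (MT, 12, 4, 5); (MT, 19, 4, 5); (MT, 42, 4, 7); (MT, 92, 4, 8); (MT, 94, 4, 5); (MT, 208, 4, 5); (MT, 270, 4, 7)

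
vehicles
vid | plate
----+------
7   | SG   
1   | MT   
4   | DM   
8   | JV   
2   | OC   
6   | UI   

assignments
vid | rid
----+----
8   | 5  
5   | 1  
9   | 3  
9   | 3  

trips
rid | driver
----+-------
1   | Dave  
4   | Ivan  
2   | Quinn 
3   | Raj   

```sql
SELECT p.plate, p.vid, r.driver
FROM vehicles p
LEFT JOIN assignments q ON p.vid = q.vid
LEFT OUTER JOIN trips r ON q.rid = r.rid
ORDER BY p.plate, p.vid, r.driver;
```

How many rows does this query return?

Joins associate left-to-right: vehicles LEFT JOIN assignments on vid gives 6 intermediate row(s).
Then LEFT JOIN `trips r` on rid: each of those 6 rows is kept; rows whose q.rid has no match in r get NULL for r's columns.
Result: 6 row(s).

6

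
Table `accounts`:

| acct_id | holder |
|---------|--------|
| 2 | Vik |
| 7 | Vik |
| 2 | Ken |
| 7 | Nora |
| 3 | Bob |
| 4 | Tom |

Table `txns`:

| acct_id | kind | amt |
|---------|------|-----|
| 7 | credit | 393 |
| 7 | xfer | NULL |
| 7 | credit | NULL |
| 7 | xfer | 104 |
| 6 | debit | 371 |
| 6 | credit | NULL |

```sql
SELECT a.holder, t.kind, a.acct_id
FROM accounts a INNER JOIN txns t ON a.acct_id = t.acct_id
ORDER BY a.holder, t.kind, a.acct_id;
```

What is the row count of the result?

8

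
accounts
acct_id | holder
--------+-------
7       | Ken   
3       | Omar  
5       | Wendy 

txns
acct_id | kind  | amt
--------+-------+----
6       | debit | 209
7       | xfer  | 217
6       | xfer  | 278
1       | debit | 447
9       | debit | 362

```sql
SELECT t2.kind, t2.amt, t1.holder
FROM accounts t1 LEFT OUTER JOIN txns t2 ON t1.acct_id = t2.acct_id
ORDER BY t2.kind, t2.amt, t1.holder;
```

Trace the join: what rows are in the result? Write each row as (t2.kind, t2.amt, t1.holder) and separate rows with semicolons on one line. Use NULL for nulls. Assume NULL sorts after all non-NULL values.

LEFT JOIN keeps every row from `accounts`; unmatched rows get NULL for `txns`'s columns.
Matching on t1.acct_id = t2.acct_id.
- t1[0] acct_id=7 → 1 match(es) in t2 → 1 row(s).
- t1[1] acct_id=3 → no match; kept with NULLs on the t2 side.
- t1[2] acct_id=5 → no match; kept with NULLs on the t2 side.
After projecting and ordering:
t2.kind | t2.amt | t1.holder
xfer | 217 | Ken
NULL | NULL | Omar
NULL | NULL | Wendy

(xfer, 217, Ken); (NULL, NULL, Omar); (NULL, NULL, Wendy)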